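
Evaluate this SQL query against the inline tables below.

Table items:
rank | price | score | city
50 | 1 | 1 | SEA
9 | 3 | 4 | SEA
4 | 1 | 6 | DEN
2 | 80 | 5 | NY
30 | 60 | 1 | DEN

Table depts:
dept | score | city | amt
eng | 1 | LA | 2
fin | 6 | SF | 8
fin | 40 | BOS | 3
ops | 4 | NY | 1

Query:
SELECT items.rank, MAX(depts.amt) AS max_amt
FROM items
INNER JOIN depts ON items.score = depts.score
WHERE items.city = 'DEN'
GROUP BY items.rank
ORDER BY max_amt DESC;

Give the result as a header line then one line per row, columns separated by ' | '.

== RESULT ==
items.rank | max_amt
4 | 8
30 | 2

Derivation:
After JOIN depts (4 rows):
items.rank | items.price | items.score | items.city | depts.dept | depts.score | depts.city | depts.amt
50 | 1 | 1 | SEA | eng | 1 | LA | 2
9 | 3 | 4 | SEA | ops | 4 | NY | 1
4 | 1 | 6 | DEN | fin | 6 | SF | 8
30 | 60 | 1 | DEN | eng | 1 | LA | 2
After WHERE (2 rows):
items.rank | items.price | items.score | items.city | depts.dept | depts.score | depts.city | depts.amt
4 | 1 | 6 | DEN | fin | 6 | SF | 8
30 | 60 | 1 | DEN | eng | 1 | LA | 2
After GROUP BY (2 rows):
items.rank | max_amt
4 | 8
30 | 2
After ORDER BY (2 rows):
items.rank | max_amt
4 | 8
30 | 2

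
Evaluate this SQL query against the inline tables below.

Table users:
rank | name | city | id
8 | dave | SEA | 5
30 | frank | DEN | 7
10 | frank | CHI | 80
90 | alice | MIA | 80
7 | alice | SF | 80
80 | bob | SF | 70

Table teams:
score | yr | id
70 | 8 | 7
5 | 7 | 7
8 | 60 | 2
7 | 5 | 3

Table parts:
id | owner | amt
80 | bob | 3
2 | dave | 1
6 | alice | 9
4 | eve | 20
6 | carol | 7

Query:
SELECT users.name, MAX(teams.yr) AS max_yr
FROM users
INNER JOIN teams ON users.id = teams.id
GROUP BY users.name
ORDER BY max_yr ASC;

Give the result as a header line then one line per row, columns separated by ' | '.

After JOIN teams (2 rows):
users.rank | users.name | users.city | users.id | teams.score | teams.yr | teams.id
30 | frank | DEN | 7 | 70 | 8 | 7
30 | frank | DEN | 7 | 5 | 7 | 7
After GROUP BY (1 rows):
users.name | max_yr
frank | 8
After ORDER BY (1 rows):
users.name | max_yr
frank | 8

== RESULT ==
users.name | max_yr
frank | 8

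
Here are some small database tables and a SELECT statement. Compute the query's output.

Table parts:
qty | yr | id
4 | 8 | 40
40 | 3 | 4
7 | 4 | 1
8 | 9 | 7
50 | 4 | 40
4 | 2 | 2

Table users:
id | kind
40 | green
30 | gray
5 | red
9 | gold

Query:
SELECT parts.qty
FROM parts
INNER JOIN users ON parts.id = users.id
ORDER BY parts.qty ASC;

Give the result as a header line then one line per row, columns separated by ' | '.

After JOIN users (2 rows):
parts.qty | parts.yr | parts.id | users.id | users.kind
4 | 8 | 40 | 40 | green
50 | 4 | 40 | 40 | green
After SELECT (2 rows):
parts.qty
4
50
After ORDER BY (2 rows):
parts.qty
4
50

== RESULT ==
parts.qty
4
50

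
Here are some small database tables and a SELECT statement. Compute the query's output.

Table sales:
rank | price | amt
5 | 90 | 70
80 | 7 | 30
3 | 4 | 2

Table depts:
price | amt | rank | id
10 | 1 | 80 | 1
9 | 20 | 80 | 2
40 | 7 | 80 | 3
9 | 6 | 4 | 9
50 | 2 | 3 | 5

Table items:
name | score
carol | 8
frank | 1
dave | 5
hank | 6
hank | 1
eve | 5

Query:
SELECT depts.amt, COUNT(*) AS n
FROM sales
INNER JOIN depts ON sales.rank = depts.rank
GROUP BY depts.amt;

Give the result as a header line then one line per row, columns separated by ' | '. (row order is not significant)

After JOIN depts (4 rows):
sales.rank | sales.price | sales.amt | depts.price | depts.amt | depts.rank | depts.id
80 | 7 | 30 | 10 | 1 | 80 | 1
80 | 7 | 30 | 9 | 20 | 80 | 2
80 | 7 | 30 | 40 | 7 | 80 | 3
3 | 4 | 2 | 50 | 2 | 3 | 5
After GROUP BY (4 rows):
depts.amt | n
1 | 1
20 | 1
7 | 1
2 | 1

== RESULT ==
depts.amt | n
1 | 1
20 | 1
7 | 1
2 | 1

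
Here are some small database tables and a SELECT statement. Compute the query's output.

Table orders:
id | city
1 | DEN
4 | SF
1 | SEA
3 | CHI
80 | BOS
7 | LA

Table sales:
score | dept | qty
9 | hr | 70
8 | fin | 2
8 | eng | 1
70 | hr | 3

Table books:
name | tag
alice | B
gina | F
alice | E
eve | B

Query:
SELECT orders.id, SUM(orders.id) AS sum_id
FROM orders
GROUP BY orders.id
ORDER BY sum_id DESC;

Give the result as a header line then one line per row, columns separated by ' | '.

After GROUP BY (5 rows):
orders.id | sum_id
1 | 2
4 | 4
3 | 3
80 | 80
7 | 7
After ORDER BY (5 rows):
orders.id | sum_id
80 | 80
7 | 7
4 | 4
3 | 3
1 | 2

== RESULT ==
orders.id | sum_id
80 | 80
7 | 7
4 | 4
3 | 3
1 | 2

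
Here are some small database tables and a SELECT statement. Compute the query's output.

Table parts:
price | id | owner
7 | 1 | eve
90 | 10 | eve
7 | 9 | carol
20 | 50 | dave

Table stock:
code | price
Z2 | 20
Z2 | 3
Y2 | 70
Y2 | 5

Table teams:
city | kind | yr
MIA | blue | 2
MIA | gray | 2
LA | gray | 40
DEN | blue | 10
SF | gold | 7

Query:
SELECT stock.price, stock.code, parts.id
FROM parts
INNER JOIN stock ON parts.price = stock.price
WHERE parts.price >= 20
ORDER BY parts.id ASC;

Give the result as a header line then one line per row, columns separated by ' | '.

== RESULT ==
stock.price | stock.code | parts.id
20 | Z2 | 50

Derivation:
After JOIN stock (1 rows):
parts.price | parts.id | parts.owner | stock.code | stock.price
20 | 50 | dave | Z2 | 20
After WHERE (1 rows):
parts.price | parts.id | parts.owner | stock.code | stock.price
20 | 50 | dave | Z2 | 20
After SELECT (1 rows):
stock.price | stock.code | parts.id
20 | Z2 | 50
After ORDER BY (1 rows):
stock.price | stock.code | parts.id
20 | Z2 | 50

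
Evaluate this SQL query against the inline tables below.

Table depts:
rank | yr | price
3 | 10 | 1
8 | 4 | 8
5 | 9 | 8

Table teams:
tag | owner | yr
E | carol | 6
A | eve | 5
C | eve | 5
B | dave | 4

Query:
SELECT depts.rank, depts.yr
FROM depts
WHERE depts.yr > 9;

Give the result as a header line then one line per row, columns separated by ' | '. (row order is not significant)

== RESULT ==
depts.rank | depts.yr
3 | 10

Derivation:
After WHERE (1 rows):
depts.rank | depts.yr | depts.price
3 | 10 | 1
After SELECT (1 rows):
depts.rank | depts.yr
3 | 10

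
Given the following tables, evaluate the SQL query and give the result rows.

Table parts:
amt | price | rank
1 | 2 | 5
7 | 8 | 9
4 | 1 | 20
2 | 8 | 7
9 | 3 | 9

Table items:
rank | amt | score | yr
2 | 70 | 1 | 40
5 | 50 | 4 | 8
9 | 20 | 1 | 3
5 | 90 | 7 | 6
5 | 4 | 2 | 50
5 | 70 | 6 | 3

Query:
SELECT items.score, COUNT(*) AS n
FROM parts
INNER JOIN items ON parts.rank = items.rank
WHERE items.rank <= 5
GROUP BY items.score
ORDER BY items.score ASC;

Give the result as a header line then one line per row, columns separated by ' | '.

== RESULT ==
items.score | n
2 | 1
4 | 1
6 | 1
7 | 1

Derivation:
After JOIN items (6 rows):
parts.amt | parts.price | parts.rank | items.rank | items.amt | items.score | items.yr
1 | 2 | 5 | 5 | 50 | 4 | 8
1 | 2 | 5 | 5 | 90 | 7 | 6
1 | 2 | 5 | 5 | 4 | 2 | 50
1 | 2 | 5 | 5 | 70 | 6 | 3
7 | 8 | 9 | 9 | 20 | 1 | 3
9 | 3 | 9 | 9 | 20 | 1 | 3
After WHERE (4 rows):
parts.amt | parts.price | parts.rank | items.rank | items.amt | items.score | items.yr
1 | 2 | 5 | 5 | 50 | 4 | 8
1 | 2 | 5 | 5 | 90 | 7 | 6
1 | 2 | 5 | 5 | 4 | 2 | 50
1 | 2 | 5 | 5 | 70 | 6 | 3
After GROUP BY (4 rows):
items.score | n
4 | 1
7 | 1
2 | 1
6 | 1
After ORDER BY (4 rows):
items.score | n
2 | 1
4 | 1
6 | 1
7 | 1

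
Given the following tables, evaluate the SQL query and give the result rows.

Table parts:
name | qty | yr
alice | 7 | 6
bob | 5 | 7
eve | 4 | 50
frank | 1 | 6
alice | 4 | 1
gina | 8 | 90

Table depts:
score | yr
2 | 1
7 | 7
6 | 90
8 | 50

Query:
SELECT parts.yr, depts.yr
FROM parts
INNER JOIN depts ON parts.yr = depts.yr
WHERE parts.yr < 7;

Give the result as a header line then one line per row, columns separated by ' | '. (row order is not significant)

== RESULT ==
parts.yr | depts.yr
1 | 1

Derivation:
After JOIN depts (4 rows):
parts.name | parts.qty | parts.yr | depts.score | depts.yr
bob | 5 | 7 | 7 | 7
eve | 4 | 50 | 8 | 50
alice | 4 | 1 | 2 | 1
gina | 8 | 90 | 6 | 90
After WHERE (1 rows):
parts.name | parts.qty | parts.yr | depts.score | depts.yr
alice | 4 | 1 | 2 | 1
After SELECT (1 rows):
parts.yr | depts.yr
1 | 1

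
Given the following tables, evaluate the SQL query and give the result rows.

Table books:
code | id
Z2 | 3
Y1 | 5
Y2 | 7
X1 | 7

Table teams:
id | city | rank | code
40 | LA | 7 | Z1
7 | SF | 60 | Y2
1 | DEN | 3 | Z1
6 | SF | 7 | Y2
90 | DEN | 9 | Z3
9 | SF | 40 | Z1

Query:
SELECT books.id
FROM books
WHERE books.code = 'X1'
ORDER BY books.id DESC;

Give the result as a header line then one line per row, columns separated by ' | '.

== RESULT ==
books.id
7

Derivation:
After WHERE (1 rows):
books.code | books.id
X1 | 7
After SELECT (1 rows):
books.id
7
After ORDER BY (1 rows):
books.id
7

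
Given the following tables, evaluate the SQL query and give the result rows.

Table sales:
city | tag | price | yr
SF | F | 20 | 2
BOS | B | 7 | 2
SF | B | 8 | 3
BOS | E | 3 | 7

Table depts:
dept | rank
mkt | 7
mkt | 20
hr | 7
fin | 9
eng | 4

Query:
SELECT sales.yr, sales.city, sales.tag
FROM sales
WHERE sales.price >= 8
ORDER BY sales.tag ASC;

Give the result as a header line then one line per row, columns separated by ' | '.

After WHERE (2 rows):
sales.city | sales.tag | sales.price | sales.yr
SF | F | 20 | 2
SF | B | 8 | 3
After SELECT (2 rows):
sales.yr | sales.city | sales.tag
2 | SF | F
3 | SF | B
After ORDER BY (2 rows):
sales.yr | sales.city | sales.tag
3 | SF | B
2 | SF | F

== RESULT ==
sales.yr | sales.city | sales.tag
3 | SF | B
2 | SF | F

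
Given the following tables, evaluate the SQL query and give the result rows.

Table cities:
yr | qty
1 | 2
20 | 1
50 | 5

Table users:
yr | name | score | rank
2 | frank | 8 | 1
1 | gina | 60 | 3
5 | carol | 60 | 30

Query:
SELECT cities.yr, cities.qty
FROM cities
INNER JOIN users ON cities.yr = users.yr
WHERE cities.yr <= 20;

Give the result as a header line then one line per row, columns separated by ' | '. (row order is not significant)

After JOIN users (1 rows):
cities.yr | cities.qty | users.yr | users.name | users.score | users.rank
1 | 2 | 1 | gina | 60 | 3
After WHERE (1 rows):
cities.yr | cities.qty | users.yr | users.name | users.score | users.rank
1 | 2 | 1 | gina | 60 | 3
After SELECT (1 rows):
cities.yr | cities.qty
1 | 2

== RESULT ==
cities.yr | cities.qty
1 | 2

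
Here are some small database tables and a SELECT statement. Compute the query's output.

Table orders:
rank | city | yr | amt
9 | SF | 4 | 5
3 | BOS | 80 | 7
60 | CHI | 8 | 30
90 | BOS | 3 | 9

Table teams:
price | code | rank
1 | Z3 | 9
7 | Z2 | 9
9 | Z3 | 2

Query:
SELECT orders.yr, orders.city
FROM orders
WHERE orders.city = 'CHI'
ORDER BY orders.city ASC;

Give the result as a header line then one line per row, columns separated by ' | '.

== RESULT ==
orders.yr | orders.city
8 | CHI

Derivation:
After WHERE (1 rows):
orders.rank | orders.city | orders.yr | orders.amt
60 | CHI | 8 | 30
After SELECT (1 rows):
orders.yr | orders.city
8 | CHI
After ORDER BY (1 rows):
orders.yr | orders.city
8 | CHI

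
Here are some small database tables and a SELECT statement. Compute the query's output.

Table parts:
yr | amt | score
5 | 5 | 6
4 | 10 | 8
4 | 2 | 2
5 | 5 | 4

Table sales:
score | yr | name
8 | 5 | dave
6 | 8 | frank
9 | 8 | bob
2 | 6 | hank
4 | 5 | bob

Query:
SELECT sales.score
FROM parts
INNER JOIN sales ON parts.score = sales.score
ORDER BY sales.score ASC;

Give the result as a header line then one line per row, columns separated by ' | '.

After JOIN sales (4 rows):
parts.yr | parts.amt | parts.score | sales.score | sales.yr | sales.name
5 | 5 | 6 | 6 | 8 | frank
4 | 10 | 8 | 8 | 5 | dave
4 | 2 | 2 | 2 | 6 | hank
5 | 5 | 4 | 4 | 5 | bob
After SELECT (4 rows):
sales.score
6
8
2
4
After ORDER BY (4 rows):
sales.score
2
4
6
8

== RESULT ==
sales.score
2
4
6
8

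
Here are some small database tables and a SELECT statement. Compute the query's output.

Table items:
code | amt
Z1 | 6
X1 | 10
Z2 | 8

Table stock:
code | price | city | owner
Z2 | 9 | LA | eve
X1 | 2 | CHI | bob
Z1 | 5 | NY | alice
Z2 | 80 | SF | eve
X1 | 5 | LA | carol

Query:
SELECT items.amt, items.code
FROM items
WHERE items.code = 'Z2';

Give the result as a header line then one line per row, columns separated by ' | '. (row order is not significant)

After WHERE (1 rows):
items.code | items.amt
Z2 | 8
After SELECT (1 rows):
items.amt | items.code
8 | Z2

== RESULT ==
items.amt | items.code
8 | Z2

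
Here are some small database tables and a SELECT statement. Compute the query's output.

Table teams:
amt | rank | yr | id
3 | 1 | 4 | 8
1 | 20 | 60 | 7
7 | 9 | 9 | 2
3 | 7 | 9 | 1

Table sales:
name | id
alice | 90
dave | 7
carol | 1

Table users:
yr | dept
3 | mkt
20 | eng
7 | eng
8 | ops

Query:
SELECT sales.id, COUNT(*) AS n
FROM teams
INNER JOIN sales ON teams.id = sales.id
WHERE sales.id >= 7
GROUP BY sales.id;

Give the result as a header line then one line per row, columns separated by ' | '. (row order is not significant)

After JOIN sales (2 rows):
teams.amt | teams.rank | teams.yr | teams.id | sales.name | sales.id
1 | 20 | 60 | 7 | dave | 7
3 | 7 | 9 | 1 | carol | 1
After WHERE (1 rows):
teams.amt | teams.rank | teams.yr | teams.id | sales.name | sales.id
1 | 20 | 60 | 7 | dave | 7
After GROUP BY (1 rows):
sales.id | n
7 | 1

== RESULT ==
sales.id | n
7 | 1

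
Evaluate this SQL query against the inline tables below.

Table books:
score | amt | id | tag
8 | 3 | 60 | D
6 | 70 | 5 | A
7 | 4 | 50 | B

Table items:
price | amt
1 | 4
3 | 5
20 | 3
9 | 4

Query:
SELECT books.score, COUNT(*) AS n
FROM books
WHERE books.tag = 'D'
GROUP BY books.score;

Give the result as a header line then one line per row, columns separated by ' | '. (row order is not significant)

After WHERE (1 rows):
books.score | books.amt | books.id | books.tag
8 | 3 | 60 | D
After GROUP BY (1 rows):
books.score | n
8 | 1

== RESULT ==
books.score | n
8 | 1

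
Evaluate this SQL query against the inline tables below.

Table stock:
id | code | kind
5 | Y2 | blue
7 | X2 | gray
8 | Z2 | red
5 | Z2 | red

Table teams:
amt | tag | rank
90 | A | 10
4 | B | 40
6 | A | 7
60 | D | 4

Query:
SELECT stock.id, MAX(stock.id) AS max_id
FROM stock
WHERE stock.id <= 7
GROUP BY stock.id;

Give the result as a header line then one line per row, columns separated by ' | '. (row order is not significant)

After WHERE (3 rows):
stock.id | stock.code | stock.kind
5 | Y2 | blue
7 | X2 | gray
5 | Z2 | red
After GROUP BY (2 rows):
stock.id | max_id
5 | 5
7 | 7

== RESULT ==
stock.id | max_id
5 | 5
7 | 7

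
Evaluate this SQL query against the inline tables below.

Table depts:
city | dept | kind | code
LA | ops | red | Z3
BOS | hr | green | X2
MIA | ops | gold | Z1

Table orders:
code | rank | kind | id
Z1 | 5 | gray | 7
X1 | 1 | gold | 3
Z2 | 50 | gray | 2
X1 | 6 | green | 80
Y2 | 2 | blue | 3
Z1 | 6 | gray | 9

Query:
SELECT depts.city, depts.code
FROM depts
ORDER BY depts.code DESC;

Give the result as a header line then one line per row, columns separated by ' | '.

== RESULT ==
depts.city | depts.code
LA | Z3
MIA | Z1
BOS | X2

Derivation:
After SELECT (3 rows):
depts.city | depts.code
LA | Z3
BOS | X2
MIA | Z1
After ORDER BY (3 rows):
depts.city | depts.code
LA | Z3
MIA | Z1
BOS | X2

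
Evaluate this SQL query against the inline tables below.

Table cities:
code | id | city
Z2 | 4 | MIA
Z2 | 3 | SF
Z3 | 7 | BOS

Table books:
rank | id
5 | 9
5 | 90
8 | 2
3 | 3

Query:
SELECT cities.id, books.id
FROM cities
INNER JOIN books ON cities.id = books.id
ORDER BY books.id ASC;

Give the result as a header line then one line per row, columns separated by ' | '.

== RESULT ==
cities.id | books.id
3 | 3

Derivation:
After JOIN books (1 rows):
cities.code | cities.id | cities.city | books.rank | books.id
Z2 | 3 | SF | 3 | 3
After SELECT (1 rows):
cities.id | books.id
3 | 3
After ORDER BY (1 rows):
cities.id | books.id
3 | 3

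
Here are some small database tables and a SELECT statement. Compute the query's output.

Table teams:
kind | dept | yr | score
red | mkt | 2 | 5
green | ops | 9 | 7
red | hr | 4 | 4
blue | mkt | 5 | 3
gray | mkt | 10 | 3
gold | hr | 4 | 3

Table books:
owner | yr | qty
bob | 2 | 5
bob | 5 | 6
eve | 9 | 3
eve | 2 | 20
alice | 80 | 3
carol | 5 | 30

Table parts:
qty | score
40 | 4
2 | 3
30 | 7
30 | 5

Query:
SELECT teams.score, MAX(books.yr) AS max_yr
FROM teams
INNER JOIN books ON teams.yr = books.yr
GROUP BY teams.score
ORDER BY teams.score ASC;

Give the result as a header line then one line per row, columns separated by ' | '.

== RESULT ==
teams.score | max_yr
3 | 5
5 | 2
7 | 9

Derivation:
After JOIN books (5 rows):
teams.kind | teams.dept | teams.yr | teams.score | books.owner | books.yr | books.qty
red | mkt | 2 | 5 | bob | 2 | 5
red | mkt | 2 | 5 | eve | 2 | 20
green | ops | 9 | 7 | eve | 9 | 3
blue | mkt | 5 | 3 | bob | 5 | 6
blue | mkt | 5 | 3 | carol | 5 | 30
After GROUP BY (3 rows):
teams.score | max_yr
5 | 2
7 | 9
3 | 5
After ORDER BY (3 rows):
teams.score | max_yr
3 | 5
5 | 2
7 | 9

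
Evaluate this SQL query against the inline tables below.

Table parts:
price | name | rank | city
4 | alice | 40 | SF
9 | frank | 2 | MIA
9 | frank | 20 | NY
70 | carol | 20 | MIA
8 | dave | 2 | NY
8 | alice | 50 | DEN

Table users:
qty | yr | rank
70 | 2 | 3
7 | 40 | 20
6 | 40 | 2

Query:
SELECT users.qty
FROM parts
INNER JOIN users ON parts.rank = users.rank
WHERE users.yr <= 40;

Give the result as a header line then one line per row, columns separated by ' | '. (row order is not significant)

After JOIN users (4 rows):
parts.price | parts.name | parts.rank | parts.city | users.qty | users.yr | users.rank
9 | frank | 2 | MIA | 6 | 40 | 2
9 | frank | 20 | NY | 7 | 40 | 20
70 | carol | 20 | MIA | 7 | 40 | 20
8 | dave | 2 | NY | 6 | 40 | 2
After WHERE (4 rows):
parts.price | parts.name | parts.rank | parts.city | users.qty | users.yr | users.rank
9 | frank | 2 | MIA | 6 | 40 | 2
9 | frank | 20 | NY | 7 | 40 | 20
70 | carol | 20 | MIA | 7 | 40 | 20
8 | dave | 2 | NY | 6 | 40 | 2
After SELECT (4 rows):
users.qty
6
7
7
6

== RESULT ==
users.qty
6
7
7
6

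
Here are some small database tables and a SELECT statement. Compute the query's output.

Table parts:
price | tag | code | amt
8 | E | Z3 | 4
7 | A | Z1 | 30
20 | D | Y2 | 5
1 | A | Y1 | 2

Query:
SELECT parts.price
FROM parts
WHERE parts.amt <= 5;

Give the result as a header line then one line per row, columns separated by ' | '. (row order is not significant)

After WHERE (3 rows):
parts.price | parts.tag | parts.code | parts.amt
8 | E | Z3 | 4
20 | D | Y2 | 5
1 | A | Y1 | 2
After SELECT (3 rows):
parts.price
8
20
1

== RESULT ==
parts.price
8
20
1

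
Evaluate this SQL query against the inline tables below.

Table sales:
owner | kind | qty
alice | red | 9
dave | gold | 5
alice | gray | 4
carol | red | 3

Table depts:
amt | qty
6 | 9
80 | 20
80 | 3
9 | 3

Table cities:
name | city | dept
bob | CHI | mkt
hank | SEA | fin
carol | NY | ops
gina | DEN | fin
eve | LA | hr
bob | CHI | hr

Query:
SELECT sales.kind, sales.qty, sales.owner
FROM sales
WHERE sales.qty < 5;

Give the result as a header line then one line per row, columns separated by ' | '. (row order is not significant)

After WHERE (2 rows):
sales.owner | sales.kind | sales.qty
alice | gray | 4
carol | red | 3
After SELECT (2 rows):
sales.kind | sales.qty | sales.owner
gray | 4 | alice
red | 3 | carol

== RESULT ==
sales.kind | sales.qty | sales.owner
gray | 4 | alice
red | 3 | carol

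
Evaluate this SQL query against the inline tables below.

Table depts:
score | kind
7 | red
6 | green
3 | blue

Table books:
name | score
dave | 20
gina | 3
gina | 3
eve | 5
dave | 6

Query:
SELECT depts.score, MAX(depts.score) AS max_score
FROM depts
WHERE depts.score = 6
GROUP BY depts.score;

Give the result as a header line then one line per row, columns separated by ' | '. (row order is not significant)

After WHERE (1 rows):
depts.score | depts.kind
6 | green
After GROUP BY (1 rows):
depts.score | max_score
6 | 6

== RESULT ==
depts.score | max_score
6 | 6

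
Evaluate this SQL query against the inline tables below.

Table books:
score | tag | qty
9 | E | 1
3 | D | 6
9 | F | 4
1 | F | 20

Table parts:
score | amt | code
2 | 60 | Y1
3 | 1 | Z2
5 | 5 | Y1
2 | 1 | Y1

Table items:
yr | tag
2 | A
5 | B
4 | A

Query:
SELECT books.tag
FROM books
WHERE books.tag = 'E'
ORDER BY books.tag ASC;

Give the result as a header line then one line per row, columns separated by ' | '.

== RESULT ==
books.tag
E

Derivation:
After WHERE (1 rows):
books.score | books.tag | books.qty
9 | E | 1
After SELECT (1 rows):
books.tag
E
After ORDER BY (1 rows):
books.tag
E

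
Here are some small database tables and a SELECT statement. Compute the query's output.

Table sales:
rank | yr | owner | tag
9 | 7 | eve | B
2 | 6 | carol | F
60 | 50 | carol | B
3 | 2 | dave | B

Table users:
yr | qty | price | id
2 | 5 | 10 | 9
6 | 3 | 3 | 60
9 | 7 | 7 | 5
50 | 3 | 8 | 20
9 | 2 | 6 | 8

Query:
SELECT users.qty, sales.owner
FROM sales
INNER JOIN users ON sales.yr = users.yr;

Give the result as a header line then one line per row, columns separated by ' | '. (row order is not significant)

After JOIN users (3 rows):
sales.rank | sales.yr | sales.owner | sales.tag | users.yr | users.qty | users.price | users.id
2 | 6 | carol | F | 6 | 3 | 3 | 60
60 | 50 | carol | B | 50 | 3 | 8 | 20
3 | 2 | dave | B | 2 | 5 | 10 | 9
After SELECT (3 rows):
users.qty | sales.owner
3 | carol
3 | carol
5 | dave

== RESULT ==
users.qty | sales.owner
3 | carol
3 | carol
5 | dave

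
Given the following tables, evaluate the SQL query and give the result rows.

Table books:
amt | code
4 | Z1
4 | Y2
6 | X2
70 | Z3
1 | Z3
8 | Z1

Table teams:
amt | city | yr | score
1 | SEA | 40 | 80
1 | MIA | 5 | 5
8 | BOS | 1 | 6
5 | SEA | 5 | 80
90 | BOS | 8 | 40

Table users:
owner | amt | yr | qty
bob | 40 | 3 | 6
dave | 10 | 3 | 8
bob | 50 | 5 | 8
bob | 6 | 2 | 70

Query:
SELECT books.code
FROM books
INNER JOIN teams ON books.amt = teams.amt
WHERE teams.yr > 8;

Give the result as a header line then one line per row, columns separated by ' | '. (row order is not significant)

== RESULT ==
books.code
Z3

Derivation:
After JOIN teams (3 rows):
books.amt | books.code | teams.amt | teams.city | teams.yr | teams.score
1 | Z3 | 1 | SEA | 40 | 80
1 | Z3 | 1 | MIA | 5 | 5
8 | Z1 | 8 | BOS | 1 | 6
After WHERE (1 rows):
books.amt | books.code | teams.amt | teams.city | teams.yr | teams.score
1 | Z3 | 1 | SEA | 40 | 80
After SELECT (1 rows):
books.code
Z3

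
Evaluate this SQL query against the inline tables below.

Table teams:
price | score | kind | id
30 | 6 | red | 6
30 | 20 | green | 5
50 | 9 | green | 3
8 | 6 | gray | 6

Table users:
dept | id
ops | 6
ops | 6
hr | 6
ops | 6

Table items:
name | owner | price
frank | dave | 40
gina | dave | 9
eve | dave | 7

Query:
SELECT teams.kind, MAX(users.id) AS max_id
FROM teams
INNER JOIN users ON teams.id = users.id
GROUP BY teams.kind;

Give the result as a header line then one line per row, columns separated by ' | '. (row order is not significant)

After JOIN users (8 rows):
teams.price | teams.score | teams.kind | teams.id | users.dept | users.id
30 | 6 | red | 6 | ops | 6
30 | 6 | red | 6 | ops | 6
30 | 6 | red | 6 | hr | 6
30 | 6 | red | 6 | ops | 6
8 | 6 | gray | 6 | ops | 6
8 | 6 | gray | 6 | ops | 6
8 | 6 | gray | 6 | hr | 6
8 | 6 | gray | 6 | ops | 6
After GROUP BY (2 rows):
teams.kind | max_id
red | 6
gray | 6

== RESULT ==
teams.kind | max_id
red | 6
gray | 6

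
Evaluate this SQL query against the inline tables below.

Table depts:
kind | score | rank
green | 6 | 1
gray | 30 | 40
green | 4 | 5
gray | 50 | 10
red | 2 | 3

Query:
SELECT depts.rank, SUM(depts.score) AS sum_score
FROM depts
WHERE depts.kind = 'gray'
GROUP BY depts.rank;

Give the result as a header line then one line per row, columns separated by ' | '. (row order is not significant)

After WHERE (2 rows):
depts.kind | depts.score | depts.rank
gray | 30 | 40
gray | 50 | 10
After GROUP BY (2 rows):
depts.rank | sum_score
40 | 30
10 | 50

== RESULT ==
depts.rank | sum_score
40 | 30
10 | 50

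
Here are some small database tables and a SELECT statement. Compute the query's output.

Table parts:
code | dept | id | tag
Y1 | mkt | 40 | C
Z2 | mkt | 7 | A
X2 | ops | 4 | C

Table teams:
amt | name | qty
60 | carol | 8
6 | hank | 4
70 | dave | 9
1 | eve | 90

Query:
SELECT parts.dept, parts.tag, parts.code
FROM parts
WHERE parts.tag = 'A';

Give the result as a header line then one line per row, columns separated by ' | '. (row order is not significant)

== RESULT ==
parts.dept | parts.tag | parts.code
mkt | A | Z2

Derivation:
After WHERE (1 rows):
parts.code | parts.dept | parts.id | parts.tag
Z2 | mkt | 7 | A
After SELECT (1 rows):
parts.dept | parts.tag | parts.code
mkt | A | Z2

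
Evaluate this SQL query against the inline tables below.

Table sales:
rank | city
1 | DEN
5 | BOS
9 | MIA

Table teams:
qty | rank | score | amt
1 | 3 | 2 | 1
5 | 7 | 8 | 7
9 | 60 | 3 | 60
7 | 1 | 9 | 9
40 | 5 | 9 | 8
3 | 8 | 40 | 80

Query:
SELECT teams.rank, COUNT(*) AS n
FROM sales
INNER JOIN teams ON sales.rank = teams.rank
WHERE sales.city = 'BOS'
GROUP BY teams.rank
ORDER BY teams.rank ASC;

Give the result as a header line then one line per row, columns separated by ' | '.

After JOIN teams (2 rows):
sales.rank | sales.city | teams.qty | teams.rank | teams.score | teams.amt
1 | DEN | 7 | 1 | 9 | 9
5 | BOS | 40 | 5 | 9 | 8
After WHERE (1 rows):
sales.rank | sales.city | teams.qty | teams.rank | teams.score | teams.amt
5 | BOS | 40 | 5 | 9 | 8
After GROUP BY (1 rows):
teams.rank | n
5 | 1
After ORDER BY (1 rows):
teams.rank | n
5 | 1

== RESULT ==
teams.rank | n
5 | 1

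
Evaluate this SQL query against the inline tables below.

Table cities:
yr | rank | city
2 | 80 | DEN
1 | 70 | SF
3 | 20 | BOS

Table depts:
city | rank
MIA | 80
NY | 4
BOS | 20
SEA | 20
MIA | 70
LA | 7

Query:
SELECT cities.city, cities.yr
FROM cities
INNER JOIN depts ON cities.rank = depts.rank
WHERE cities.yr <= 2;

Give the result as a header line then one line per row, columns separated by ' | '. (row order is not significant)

== RESULT ==
cities.city | cities.yr
DEN | 2
SF | 1

Derivation:
After JOIN depts (4 rows):
cities.yr | cities.rank | cities.city | depts.city | depts.rank
2 | 80 | DEN | MIA | 80
1 | 70 | SF | MIA | 70
3 | 20 | BOS | BOS | 20
3 | 20 | BOS | SEA | 20
After WHERE (2 rows):
cities.yr | cities.rank | cities.city | depts.city | depts.rank
2 | 80 | DEN | MIA | 80
1 | 70 | SF | MIA | 70
After SELECT (2 rows):
cities.city | cities.yr
DEN | 2
SF | 1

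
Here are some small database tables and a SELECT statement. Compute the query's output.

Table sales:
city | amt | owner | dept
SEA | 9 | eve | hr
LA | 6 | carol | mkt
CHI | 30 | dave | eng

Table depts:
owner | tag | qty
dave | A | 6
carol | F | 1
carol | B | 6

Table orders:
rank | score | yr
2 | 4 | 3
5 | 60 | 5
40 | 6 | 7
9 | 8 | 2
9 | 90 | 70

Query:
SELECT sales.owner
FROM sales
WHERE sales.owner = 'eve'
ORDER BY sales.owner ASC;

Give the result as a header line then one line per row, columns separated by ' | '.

After WHERE (1 rows):
sales.city | sales.amt | sales.owner | sales.dept
SEA | 9 | eve | hr
After SELECT (1 rows):
sales.owner
eve
After ORDER BY (1 rows):
sales.owner
eve

== RESULT ==
sales.owner
eve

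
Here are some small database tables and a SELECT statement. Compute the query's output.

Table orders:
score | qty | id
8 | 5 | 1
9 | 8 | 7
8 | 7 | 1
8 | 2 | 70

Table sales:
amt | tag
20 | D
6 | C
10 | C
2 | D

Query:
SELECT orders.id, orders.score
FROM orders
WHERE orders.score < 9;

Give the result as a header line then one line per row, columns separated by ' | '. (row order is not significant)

== RESULT ==
orders.id | orders.score
1 | 8
1 | 8
70 | 8

Derivation:
After WHERE (3 rows):
orders.score | orders.qty | orders.id
8 | 5 | 1
8 | 7 | 1
8 | 2 | 70
After SELECT (3 rows):
orders.id | orders.score
1 | 8
1 | 8
70 | 8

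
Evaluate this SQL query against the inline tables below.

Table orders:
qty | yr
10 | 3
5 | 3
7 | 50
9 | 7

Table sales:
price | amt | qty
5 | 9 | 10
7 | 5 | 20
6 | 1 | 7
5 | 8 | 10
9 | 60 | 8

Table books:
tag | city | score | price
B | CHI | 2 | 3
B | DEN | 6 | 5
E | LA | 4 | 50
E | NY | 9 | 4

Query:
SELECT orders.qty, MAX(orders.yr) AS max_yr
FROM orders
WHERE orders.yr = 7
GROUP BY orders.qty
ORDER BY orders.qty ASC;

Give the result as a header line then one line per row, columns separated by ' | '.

After WHERE (1 rows):
orders.qty | orders.yr
9 | 7
After GROUP BY (1 rows):
orders.qty | max_yr
9 | 7
After ORDER BY (1 rows):
orders.qty | max_yr
9 | 7

== RESULT ==
orders.qty | max_yr
9 | 7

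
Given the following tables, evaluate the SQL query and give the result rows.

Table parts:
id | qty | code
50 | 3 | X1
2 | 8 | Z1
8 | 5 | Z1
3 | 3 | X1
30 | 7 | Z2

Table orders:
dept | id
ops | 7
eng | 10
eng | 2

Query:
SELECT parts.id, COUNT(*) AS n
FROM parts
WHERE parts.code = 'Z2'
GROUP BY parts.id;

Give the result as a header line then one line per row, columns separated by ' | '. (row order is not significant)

After WHERE (1 rows):
parts.id | parts.qty | parts.code
30 | 7 | Z2
After GROUP BY (1 rows):
parts.id | n
30 | 1

== RESULT ==
parts.id | n
30 | 1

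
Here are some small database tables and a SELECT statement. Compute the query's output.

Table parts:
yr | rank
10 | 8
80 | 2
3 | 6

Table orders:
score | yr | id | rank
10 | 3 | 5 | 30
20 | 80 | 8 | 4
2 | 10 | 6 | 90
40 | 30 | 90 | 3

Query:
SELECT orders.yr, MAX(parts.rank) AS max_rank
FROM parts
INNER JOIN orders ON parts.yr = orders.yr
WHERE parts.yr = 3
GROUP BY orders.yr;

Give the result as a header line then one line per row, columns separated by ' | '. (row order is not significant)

== RESULT ==
orders.yr | max_rank
3 | 6

Derivation:
After JOIN orders (3 rows):
parts.yr | parts.rank | orders.score | orders.yr | orders.id | orders.rank
10 | 8 | 2 | 10 | 6 | 90
80 | 2 | 20 | 80 | 8 | 4
3 | 6 | 10 | 3 | 5 | 30
After WHERE (1 rows):
parts.yr | parts.rank | orders.score | orders.yr | orders.id | orders.rank
3 | 6 | 10 | 3 | 5 | 30
After GROUP BY (1 rows):
orders.yr | max_rank
3 | 6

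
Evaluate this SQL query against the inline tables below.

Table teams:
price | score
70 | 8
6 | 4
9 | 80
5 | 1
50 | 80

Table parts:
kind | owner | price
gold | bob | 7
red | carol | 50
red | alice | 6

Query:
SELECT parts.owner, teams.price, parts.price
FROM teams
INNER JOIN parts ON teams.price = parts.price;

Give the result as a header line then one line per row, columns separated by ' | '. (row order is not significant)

After JOIN parts (2 rows):
teams.price | teams.score | parts.kind | parts.owner | parts.price
6 | 4 | red | alice | 6
50 | 80 | red | carol | 50
After SELECT (2 rows):
parts.owner | teams.price | parts.price
alice | 6 | 6
carol | 50 | 50

== RESULT ==
parts.owner | teams.price | parts.price
alice | 6 | 6
carol | 50 | 50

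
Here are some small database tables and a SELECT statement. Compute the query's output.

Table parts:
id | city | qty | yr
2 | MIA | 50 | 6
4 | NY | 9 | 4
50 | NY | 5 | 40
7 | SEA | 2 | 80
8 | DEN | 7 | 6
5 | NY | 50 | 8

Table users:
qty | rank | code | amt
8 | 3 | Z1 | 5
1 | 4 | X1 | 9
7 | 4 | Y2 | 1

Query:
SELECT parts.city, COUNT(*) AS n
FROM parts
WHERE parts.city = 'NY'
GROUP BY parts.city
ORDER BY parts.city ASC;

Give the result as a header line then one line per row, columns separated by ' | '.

== RESULT ==
parts.city | n
NY | 3

Derivation:
After WHERE (3 rows):
parts.id | parts.city | parts.qty | parts.yr
4 | NY | 9 | 4
50 | NY | 5 | 40
5 | NY | 50 | 8
After GROUP BY (1 rows):
parts.city | n
NY | 3
After ORDER BY (1 rows):
parts.city | n
NY | 3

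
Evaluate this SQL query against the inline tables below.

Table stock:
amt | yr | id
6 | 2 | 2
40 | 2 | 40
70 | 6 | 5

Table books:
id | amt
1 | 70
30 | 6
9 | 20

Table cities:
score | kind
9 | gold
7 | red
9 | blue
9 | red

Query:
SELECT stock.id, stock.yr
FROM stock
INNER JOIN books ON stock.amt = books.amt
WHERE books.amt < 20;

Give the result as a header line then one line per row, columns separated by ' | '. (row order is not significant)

== RESULT ==
stock.id | stock.yr
2 | 2

Derivation:
After JOIN books (2 rows):
stock.amt | stock.yr | stock.id | books.id | books.amt
6 | 2 | 2 | 30 | 6
70 | 6 | 5 | 1 | 70
After WHERE (1 rows):
stock.amt | stock.yr | stock.id | books.id | books.amt
6 | 2 | 2 | 30 | 6
After SELECT (1 rows):
stock.id | stock.yr
2 | 2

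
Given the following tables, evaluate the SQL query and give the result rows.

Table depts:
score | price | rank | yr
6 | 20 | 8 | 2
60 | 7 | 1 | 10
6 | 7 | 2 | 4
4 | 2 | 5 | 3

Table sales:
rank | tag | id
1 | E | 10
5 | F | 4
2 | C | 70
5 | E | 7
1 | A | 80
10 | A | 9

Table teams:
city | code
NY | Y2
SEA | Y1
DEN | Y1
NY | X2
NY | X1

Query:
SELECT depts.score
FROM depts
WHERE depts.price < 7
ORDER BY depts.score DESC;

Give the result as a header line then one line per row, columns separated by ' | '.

== RESULT ==
depts.score
4

Derivation:
After WHERE (1 rows):
depts.score | depts.price | depts.rank | depts.yr
4 | 2 | 5 | 3
After SELECT (1 rows):
depts.score
4
After ORDER BY (1 rows):
depts.score
4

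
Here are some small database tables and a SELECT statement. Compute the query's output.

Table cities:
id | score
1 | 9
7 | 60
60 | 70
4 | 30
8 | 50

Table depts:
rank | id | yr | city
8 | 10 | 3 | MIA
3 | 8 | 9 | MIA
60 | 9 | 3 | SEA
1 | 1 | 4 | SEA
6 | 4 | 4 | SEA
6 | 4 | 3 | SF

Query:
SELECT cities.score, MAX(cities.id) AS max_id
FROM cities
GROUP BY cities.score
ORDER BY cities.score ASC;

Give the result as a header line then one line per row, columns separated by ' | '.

After GROUP BY (5 rows):
cities.score | max_id
9 | 1
60 | 7
70 | 60
30 | 4
50 | 8
After ORDER BY (5 rows):
cities.score | max_id
9 | 1
30 | 4
50 | 8
60 | 7
70 | 60

== RESULT ==
cities.score | max_id
9 | 1
30 | 4
50 | 8
60 | 7
70 | 60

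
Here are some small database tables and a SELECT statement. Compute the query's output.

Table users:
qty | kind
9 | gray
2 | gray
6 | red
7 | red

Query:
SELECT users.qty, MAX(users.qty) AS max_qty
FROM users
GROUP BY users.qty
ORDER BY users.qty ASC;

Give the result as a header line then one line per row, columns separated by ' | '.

After GROUP BY (4 rows):
users.qty | max_qty
9 | 9
2 | 2
6 | 6
7 | 7
After ORDER BY (4 rows):
users.qty | max_qty
2 | 2
6 | 6
7 | 7
9 | 9

== RESULT ==
users.qty | max_qty
2 | 2
6 | 6
7 | 7
9 | 9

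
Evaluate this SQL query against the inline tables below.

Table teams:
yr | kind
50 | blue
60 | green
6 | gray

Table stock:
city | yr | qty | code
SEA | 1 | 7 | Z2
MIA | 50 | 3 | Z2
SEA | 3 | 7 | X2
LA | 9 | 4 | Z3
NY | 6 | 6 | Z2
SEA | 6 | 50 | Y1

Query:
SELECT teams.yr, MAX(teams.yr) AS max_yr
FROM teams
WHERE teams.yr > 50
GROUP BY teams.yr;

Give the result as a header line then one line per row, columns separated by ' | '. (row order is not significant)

After WHERE (1 rows):
teams.yr | teams.kind
60 | green
After GROUP BY (1 rows):
teams.yr | max_yr
60 | 60

== RESULT ==
teams.yr | max_yr
60 | 60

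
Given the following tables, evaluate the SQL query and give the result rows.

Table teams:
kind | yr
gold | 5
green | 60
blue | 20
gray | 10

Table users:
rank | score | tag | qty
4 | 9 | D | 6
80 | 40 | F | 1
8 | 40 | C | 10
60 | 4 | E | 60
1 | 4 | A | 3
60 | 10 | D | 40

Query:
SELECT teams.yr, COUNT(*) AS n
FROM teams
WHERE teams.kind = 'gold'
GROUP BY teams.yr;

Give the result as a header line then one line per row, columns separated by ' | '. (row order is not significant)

== RESULT ==
teams.yr | n
5 | 1

Derivation:
After WHERE (1 rows):
teams.kind | teams.yr
gold | 5
After GROUP BY (1 rows):
teams.yr | n
5 | 1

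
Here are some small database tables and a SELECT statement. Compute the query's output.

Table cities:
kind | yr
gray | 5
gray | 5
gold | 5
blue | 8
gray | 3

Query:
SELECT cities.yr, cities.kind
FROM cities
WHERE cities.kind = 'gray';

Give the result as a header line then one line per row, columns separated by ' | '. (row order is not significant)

== RESULT ==
cities.yr | cities.kind
5 | gray
5 | gray
3 | gray

Derivation:
After WHERE (3 rows):
cities.kind | cities.yr
gray | 5
gray | 5
gray | 3
After SELECT (3 rows):
cities.yr | cities.kind
5 | gray
5 | gray
3 | gray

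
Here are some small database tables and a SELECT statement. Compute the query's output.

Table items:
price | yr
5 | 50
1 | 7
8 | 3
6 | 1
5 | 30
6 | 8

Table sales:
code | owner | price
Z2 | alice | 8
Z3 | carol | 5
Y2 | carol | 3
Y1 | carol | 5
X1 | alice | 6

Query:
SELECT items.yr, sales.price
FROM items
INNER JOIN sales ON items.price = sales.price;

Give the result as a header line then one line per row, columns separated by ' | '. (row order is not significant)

After JOIN sales (7 rows):
items.price | items.yr | sales.code | sales.owner | sales.price
5 | 50 | Z3 | carol | 5
5 | 50 | Y1 | carol | 5
8 | 3 | Z2 | alice | 8
6 | 1 | X1 | alice | 6
5 | 30 | Z3 | carol | 5
5 | 30 | Y1 | carol | 5
6 | 8 | X1 | alice | 6
After SELECT (7 rows):
items.yr | sales.price
50 | 5
50 | 5
3 | 8
1 | 6
30 | 5
30 | 5
8 | 6

== RESULT ==
items.yr | sales.price
50 | 5
50 | 5
3 | 8
1 | 6
30 | 5
30 | 5
8 | 6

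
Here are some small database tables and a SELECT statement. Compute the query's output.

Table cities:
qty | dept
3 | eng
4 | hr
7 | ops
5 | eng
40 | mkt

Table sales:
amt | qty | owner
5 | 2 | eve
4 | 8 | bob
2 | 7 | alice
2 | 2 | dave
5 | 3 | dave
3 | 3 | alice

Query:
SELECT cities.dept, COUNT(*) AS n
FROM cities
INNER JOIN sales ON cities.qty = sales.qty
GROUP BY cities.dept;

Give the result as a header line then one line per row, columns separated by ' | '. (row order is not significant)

After JOIN sales (3 rows):
cities.qty | cities.dept | sales.amt | sales.qty | sales.owner
3 | eng | 5 | 3 | dave
3 | eng | 3 | 3 | alice
7 | ops | 2 | 7 | alice
After GROUP BY (2 rows):
cities.dept | n
eng | 2
ops | 1

== RESULT ==
cities.dept | n
eng | 2
ops | 1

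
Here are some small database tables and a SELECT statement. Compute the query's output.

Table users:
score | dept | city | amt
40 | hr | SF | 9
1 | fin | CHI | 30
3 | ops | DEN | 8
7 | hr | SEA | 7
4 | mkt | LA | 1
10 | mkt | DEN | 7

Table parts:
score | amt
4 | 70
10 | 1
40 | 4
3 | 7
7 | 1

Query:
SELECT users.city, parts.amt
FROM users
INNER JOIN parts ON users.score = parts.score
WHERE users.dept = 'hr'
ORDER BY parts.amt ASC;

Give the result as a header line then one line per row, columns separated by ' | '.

== RESULT ==
users.city | parts.amt
SEA | 1
SF | 4

Derivation:
After JOIN parts (5 rows):
users.score | users.dept | users.city | users.amt | parts.score | parts.amt
40 | hr | SF | 9 | 40 | 4
3 | ops | DEN | 8 | 3 | 7
7 | hr | SEA | 7 | 7 | 1
4 | mkt | LA | 1 | 4 | 70
10 | mkt | DEN | 7 | 10 | 1
After WHERE (2 rows):
users.score | users.dept | users.city | users.amt | parts.score | parts.amt
40 | hr | SF | 9 | 40 | 4
7 | hr | SEA | 7 | 7 | 1
After SELECT (2 rows):
users.city | parts.amt
SF | 4
SEA | 1
After ORDER BY (2 rows):
users.city | parts.amt
SEA | 1
SF | 4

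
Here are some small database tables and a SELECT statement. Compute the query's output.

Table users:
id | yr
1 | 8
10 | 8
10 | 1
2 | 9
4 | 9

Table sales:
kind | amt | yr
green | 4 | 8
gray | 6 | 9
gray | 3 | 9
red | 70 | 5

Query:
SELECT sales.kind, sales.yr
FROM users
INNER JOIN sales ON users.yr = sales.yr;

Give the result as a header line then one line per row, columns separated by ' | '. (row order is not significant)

== RESULT ==
sales.kind | sales.yr
green | 8
green | 8
gray | 9
gray | 9
gray | 9
gray | 9

Derivation:
After JOIN sales (6 rows):
users.id | users.yr | sales.kind | sales.amt | sales.yr
1 | 8 | green | 4 | 8
10 | 8 | green | 4 | 8
2 | 9 | gray | 6 | 9
2 | 9 | gray | 3 | 9
4 | 9 | gray | 6 | 9
4 | 9 | gray | 3 | 9
After SELECT (6 rows):
sales.kind | sales.yr
green | 8
green | 8
gray | 9
gray | 9
gray | 9
gray | 9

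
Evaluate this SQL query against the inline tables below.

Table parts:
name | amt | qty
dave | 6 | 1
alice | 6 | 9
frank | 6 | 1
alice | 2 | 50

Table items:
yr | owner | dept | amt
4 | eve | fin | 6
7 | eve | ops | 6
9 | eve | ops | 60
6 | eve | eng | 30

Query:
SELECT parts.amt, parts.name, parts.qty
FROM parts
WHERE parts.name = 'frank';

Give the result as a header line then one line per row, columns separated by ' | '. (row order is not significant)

After WHERE (1 rows):
parts.name | parts.amt | parts.qty
frank | 6 | 1
After SELECT (1 rows):
parts.amt | parts.name | parts.qty
6 | frank | 1

== RESULT ==
parts.amt | parts.name | parts.qty
6 | frank | 1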